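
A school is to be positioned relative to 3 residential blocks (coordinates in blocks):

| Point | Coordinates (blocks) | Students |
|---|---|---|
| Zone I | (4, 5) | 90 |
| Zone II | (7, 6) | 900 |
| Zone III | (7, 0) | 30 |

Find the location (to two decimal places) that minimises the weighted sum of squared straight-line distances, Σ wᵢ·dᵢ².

(6.74, 5.74)

The minimiser of Σwᵢ‖p−pᵢ‖² is the weighted centroid p* = (Σwᵢpᵢ)/(Σwᵢ).
Σwᵢ = 1020.
Σwᵢxᵢ = 90·4 + 900·7 + 30·7 = 6870.
Σwᵢyᵢ = 90·5 + 900·6 + 30·0 = 5850.
x* = 6870/1020 = 6.74, y* = 5850/1020 = 5.74.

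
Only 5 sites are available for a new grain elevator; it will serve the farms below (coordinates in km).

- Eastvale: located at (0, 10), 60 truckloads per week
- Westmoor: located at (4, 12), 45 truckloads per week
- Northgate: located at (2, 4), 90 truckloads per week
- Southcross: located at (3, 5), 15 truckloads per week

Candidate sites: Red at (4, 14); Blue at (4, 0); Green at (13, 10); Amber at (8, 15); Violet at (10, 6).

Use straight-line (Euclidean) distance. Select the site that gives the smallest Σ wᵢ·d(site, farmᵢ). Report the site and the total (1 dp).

Red, total 1483.1 km

Total weighted distance at each candidate:
  Red (4, 14): total = 1483.1
  Blue (4, 0): total = 1665.2
  Green (13, 10): total = 2490.3
  Amber (8, 15): total = 2086.4
  Violet (10, 6): total = 1876.3
Minimum is at Red with total 1483.1 km.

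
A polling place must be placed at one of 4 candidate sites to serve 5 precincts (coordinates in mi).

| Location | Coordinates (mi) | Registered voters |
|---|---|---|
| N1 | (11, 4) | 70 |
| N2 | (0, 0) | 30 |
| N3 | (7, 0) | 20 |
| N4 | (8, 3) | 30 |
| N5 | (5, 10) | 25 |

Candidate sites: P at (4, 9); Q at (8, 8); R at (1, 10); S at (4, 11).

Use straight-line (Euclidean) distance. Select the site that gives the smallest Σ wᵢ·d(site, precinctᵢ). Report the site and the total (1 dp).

Total weighted distance at each candidate:
  P (4, 9): total = 1339.1
  Q (8, 8): total = 1090.8
  R (1, 10): total = 1748.1
  S (4, 11): total = 1575.8
Minimum is at Q with total 1090.8 mi.

Q, total 1090.8 mi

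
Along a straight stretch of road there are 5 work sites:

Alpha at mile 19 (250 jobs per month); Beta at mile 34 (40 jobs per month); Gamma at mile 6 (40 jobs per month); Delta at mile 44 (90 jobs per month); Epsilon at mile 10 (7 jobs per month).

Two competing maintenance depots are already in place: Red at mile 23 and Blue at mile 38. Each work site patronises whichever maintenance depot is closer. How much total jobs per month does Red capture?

297

The indifferent point is the midpoint (23+38)/2 = 30.5; work sites left of it (closer to Red at 23) go to Red, those right go to Blue.
  Gamma at 6 (w=40) → Red
  Epsilon at 10 (w=7) → Red
  Alpha at 19 (w=250) → Red
  Beta at 34 (w=40) → Blue
  Delta at 44 (w=90) → Blue
Red captures 297; Blue captures 130.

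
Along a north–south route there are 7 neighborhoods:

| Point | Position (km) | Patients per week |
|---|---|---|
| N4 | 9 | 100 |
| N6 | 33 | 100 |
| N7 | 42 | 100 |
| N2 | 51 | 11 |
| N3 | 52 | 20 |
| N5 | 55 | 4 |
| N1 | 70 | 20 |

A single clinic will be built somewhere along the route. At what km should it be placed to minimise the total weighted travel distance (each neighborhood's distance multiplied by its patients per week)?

x = 33

For a sum of weighted absolute distances on a line, the optimum is the weighted median (not the mean). Total weight W = 355; half-weight = 177.5.
Sort by position and accumulate weight:
  km 9 (N4, w=100) → cum 100
  km 33 (N6, w=100) → cum 200  ≥ 177.5 → median here
  km 42 (N7, w=100) → cum 300
  km 51 (N2, w=11) → cum 311
  km 52 (N3, w=20) → cum 331
  km 55 (N5, w=4) → cum 335
  km 70 (N1, w=20) → cum 355
Optimal location: km 33.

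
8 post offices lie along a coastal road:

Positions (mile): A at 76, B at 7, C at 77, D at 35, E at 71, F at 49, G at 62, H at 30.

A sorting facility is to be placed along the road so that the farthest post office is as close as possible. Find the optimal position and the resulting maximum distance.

The 1-center on a line is the midpoint of the two extreme points: leftmost at 7, rightmost at 77.
Optimal location = (7 + 77)/2 = 42; maximum distance = (77 − 7)/2 = 35.

location 42, max distance 35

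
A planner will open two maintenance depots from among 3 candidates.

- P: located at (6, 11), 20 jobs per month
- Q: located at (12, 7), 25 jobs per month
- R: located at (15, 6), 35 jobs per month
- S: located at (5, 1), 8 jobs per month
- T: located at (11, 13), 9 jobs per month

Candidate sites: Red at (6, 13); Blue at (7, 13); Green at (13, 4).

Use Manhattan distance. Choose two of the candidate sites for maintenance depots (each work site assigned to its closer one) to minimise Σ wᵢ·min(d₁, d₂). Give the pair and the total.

{Red, Green}, total 413

Evaluate every pair (each demand assigned to the nearer of the two):
  {Red, Green}: total = 413
  {Blue, Green}: total = 424
  {Red, Blue}: total = 980
Best pair: {Red, Green} with total 413.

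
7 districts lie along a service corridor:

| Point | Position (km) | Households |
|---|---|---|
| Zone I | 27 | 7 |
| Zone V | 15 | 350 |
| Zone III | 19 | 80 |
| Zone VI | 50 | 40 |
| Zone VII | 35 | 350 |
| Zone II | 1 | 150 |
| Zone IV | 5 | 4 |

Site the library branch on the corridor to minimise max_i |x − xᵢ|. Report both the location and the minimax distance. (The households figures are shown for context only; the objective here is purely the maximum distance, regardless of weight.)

The 1-center on a line is the midpoint of the two extreme points: leftmost at 1, rightmost at 50.
Optimal location = (1 + 50)/2 = 25.5; maximum distance = (50 − 1)/2 = 24.5.

location 25.5, max distance 24.5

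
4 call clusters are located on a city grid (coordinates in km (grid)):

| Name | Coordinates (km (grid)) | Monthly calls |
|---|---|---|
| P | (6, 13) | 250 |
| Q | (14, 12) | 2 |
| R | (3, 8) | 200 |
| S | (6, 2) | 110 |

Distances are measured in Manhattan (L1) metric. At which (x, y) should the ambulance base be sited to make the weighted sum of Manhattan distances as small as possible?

Manhattan distance separates: Σwᵢ(|x−xᵢ|+|y−yᵢ|) = Σwᵢ|x−xᵢ| + Σwᵢ|y−yᵢ|, so x and y are optimised independently as 1-D weighted medians.
Total weight W = 562; half = 281.
x-coordinate, sorted with cumulative weight:
  x=3 (R, w=200) cum 200
  x=6 (P, w=250) cum 450  ← median
  x=6 (S, w=110) cum 560
  x=14 (Q, w=2) cum 562
⇒ x* = 6
y-coordinate, sorted with cumulative weight:
  y=2 (S, w=110) cum 110
  y=8 (R, w=200) cum 310  ← median
  y=12 (Q, w=2) cum 312
  y=13 (P, w=250) cum 562
⇒ y* = 8

(6, 8)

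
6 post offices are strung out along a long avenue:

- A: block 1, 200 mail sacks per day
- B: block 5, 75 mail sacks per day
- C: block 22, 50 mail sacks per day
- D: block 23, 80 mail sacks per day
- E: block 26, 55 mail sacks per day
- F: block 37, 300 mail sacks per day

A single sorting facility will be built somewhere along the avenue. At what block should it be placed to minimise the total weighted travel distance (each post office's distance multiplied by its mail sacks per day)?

For a sum of weighted absolute distances on a line, the optimum is the weighted median (not the mean). Total weight W = 760; half-weight = 380.
Sort by position and accumulate weight:
  block 1 (A, w=200) → cum 200
  block 5 (B, w=75) → cum 275
  block 22 (C, w=50) → cum 325
  block 23 (D, w=80) → cum 405  ≥ 380 → median here
  block 26 (E, w=55) → cum 460
  block 37 (F, w=300) → cum 760
Optimal location: block 23.

x = 23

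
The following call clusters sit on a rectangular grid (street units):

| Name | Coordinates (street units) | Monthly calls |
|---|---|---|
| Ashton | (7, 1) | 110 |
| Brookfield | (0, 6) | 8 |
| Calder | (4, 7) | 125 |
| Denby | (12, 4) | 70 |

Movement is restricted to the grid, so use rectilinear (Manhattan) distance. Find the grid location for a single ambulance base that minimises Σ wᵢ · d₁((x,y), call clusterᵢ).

(7, 4)

Manhattan distance separates: Σwᵢ(|x−xᵢ|+|y−yᵢ|) = Σwᵢ|x−xᵢ| + Σwᵢ|y−yᵢ|, so x and y are optimised independently as 1-D weighted medians.
Total weight W = 313; half = 156.5.
x-coordinate, sorted with cumulative weight:
  x=0 (Brookfield, w=8) cum 8
  x=4 (Calder, w=125) cum 133
  x=7 (Ashton, w=110) cum 243  ← median
  x=12 (Denby, w=70) cum 313
⇒ x* = 7
y-coordinate, sorted with cumulative weight:
  y=1 (Ashton, w=110) cum 110
  y=4 (Denby, w=70) cum 180  ← median
  y=6 (Brookfield, w=8) cum 188
  y=7 (Calder, w=125) cum 313
⇒ y* = 4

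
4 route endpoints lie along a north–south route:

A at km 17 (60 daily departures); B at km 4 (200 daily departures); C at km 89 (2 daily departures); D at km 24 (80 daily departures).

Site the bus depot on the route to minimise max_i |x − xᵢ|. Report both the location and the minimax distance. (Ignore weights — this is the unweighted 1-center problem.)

The 1-center on a line is the midpoint of the two extreme points: leftmost at 4, rightmost at 89.
Optimal location = (4 + 89)/2 = 46.5; maximum distance = (89 − 4)/2 = 42.5.

location 46.5, max distance 42.5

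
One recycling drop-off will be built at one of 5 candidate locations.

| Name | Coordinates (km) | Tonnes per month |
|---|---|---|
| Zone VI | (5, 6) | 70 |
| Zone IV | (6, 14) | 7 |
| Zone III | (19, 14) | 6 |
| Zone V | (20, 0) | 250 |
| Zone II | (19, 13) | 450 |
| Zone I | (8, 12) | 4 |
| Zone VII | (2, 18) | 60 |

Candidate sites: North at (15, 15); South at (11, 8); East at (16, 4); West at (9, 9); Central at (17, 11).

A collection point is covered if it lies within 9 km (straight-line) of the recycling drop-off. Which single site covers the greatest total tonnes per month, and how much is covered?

Coverage radius r = 9 km; a point is covered iff (Δx)²+(Δy)² ≤ 9² = 81.
  North (15, 15): covers {Zone III, Zone II, Zone I} → 460
  South (11, 8): covers {Zone VI, Zone IV, Zone I} → 81
  East (16, 4): covers {Zone V} → 250
  West (9, 9): covers {Zone VI, Zone IV, Zone I} → 81
  Central (17, 11): covers {Zone III, Zone II} → 456
Maximum coverage at North: 460 tonnes per month.

North, covering 460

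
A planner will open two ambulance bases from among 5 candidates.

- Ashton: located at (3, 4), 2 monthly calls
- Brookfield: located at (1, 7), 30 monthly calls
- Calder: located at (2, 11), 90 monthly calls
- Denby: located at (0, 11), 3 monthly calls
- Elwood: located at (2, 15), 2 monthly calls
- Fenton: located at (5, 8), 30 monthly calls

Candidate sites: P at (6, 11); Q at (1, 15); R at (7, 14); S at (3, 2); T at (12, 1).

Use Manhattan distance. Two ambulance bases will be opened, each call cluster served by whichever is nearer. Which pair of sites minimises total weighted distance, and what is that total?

{P, S}, total 728

Evaluate every pair (each demand assigned to the nearer of the two):
  {P, S}: total = 728
  {P, Q}: total = 757
  {P, R}: total = 800
  {P, T}: total = 804
  {Q, S}: total = 921
  {Q, R}: total = 973
  {Q, T}: total = 1061
  {R, S}: total = 1216
  {R, T}: total = 1416
  {S, T}: total = 1418
Best pair: {P, S} with total 728.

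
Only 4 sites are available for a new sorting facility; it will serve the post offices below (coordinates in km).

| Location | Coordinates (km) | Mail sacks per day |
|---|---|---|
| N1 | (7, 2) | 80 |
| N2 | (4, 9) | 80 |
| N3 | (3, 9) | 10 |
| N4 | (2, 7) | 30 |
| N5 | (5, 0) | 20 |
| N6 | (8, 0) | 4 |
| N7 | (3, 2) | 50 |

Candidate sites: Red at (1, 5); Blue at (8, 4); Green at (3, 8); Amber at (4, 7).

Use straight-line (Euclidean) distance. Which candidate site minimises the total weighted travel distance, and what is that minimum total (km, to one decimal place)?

Amber, total 1137.5 km

Total weighted distance at each candidate:
  Red (1, 5): total = 1391.2
  Blue (8, 4): total = 1348.4
  Green (3, 8): total = 1245.1
  Amber (4, 7): total = 1137.5
Minimum is at Amber with total 1137.5 km.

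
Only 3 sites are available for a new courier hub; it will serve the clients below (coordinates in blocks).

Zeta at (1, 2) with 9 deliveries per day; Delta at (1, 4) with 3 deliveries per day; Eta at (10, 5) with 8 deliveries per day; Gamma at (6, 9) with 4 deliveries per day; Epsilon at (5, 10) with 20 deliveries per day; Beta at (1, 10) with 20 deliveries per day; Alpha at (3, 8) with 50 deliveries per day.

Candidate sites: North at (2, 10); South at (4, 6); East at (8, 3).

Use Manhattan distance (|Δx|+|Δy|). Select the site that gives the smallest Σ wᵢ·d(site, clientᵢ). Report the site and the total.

North, total 456 blocks

Total weighted distance at each candidate:
  North (2, 10): total = 456
  South (4, 6): total = 544
  East (8, 3): total = 1140
Minimum is at North with total 456 blocks.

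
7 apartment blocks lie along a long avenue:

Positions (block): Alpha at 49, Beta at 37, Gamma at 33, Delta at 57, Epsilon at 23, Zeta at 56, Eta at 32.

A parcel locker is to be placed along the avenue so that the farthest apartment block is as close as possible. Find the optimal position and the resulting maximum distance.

location 40, max distance 17

The 1-center on a line is the midpoint of the two extreme points: leftmost at 23, rightmost at 57.
Optimal location = (23 + 57)/2 = 40; maximum distance = (57 − 23)/2 = 17.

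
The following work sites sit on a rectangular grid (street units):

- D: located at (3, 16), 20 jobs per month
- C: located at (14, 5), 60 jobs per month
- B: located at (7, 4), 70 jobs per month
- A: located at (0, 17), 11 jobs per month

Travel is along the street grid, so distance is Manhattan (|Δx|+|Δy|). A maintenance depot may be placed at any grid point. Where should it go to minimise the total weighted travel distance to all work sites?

(7, 5)

Manhattan distance separates: Σwᵢ(|x−xᵢ|+|y−yᵢ|) = Σwᵢ|x−xᵢ| + Σwᵢ|y−yᵢ|, so x and y are optimised independently as 1-D weighted medians.
Total weight W = 161; half = 80.5.
x-coordinate, sorted with cumulative weight:
  x=0 (A, w=11) cum 11
  x=3 (D, w=20) cum 31
  x=7 (B, w=70) cum 101  ← median
  x=14 (C, w=60) cum 161
⇒ x* = 7
y-coordinate, sorted with cumulative weight:
  y=4 (B, w=70) cum 70
  y=5 (C, w=60) cum 130  ← median
  y=16 (D, w=20) cum 150
  y=17 (A, w=11) cum 161
⇒ y* = 5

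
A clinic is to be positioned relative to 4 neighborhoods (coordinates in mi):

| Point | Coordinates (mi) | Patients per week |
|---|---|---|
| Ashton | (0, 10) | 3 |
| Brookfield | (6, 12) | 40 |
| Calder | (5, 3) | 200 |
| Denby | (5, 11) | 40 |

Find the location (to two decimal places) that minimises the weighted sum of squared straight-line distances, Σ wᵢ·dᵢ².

(5.09, 5.48)

The minimiser of Σwᵢ‖p−pᵢ‖² is the weighted centroid p* = (Σwᵢpᵢ)/(Σwᵢ).
Σwᵢ = 283.
Σwᵢxᵢ = 3·0 + 40·6 + 200·5 + 40·5 = 1440.
Σwᵢyᵢ = 3·10 + 40·12 + 200·3 + 40·11 = 1550.
x* = 1440/283 = 5.09, y* = 1550/283 = 5.48.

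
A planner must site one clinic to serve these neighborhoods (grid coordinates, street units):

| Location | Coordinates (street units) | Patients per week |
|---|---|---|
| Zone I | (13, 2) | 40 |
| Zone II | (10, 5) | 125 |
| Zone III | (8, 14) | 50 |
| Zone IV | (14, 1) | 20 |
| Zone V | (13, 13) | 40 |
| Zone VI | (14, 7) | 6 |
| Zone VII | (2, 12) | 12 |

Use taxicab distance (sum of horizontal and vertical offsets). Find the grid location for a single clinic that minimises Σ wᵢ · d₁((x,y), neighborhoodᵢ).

Manhattan distance separates: Σwᵢ(|x−xᵢ|+|y−yᵢ|) = Σwᵢ|x−xᵢ| + Σwᵢ|y−yᵢ|, so x and y are optimised independently as 1-D weighted medians.
Total weight W = 293; half = 146.5.
x-coordinate, sorted with cumulative weight:
  x=2 (Zone VII, w=12) cum 12
  x=8 (Zone III, w=50) cum 62
  x=10 (Zone II, w=125) cum 187  ← median
  x=13 (Zone I, w=40) cum 227
  x=13 (Zone V, w=40) cum 267
  x=14 (Zone IV, w=20) cum 287
  x=14 (Zone VI, w=6) cum 293
⇒ x* = 10
y-coordinate, sorted with cumulative weight:
  y=1 (Zone IV, w=20) cum 20
  y=2 (Zone I, w=40) cum 60
  y=5 (Zone II, w=125) cum 185  ← median
  y=7 (Zone VI, w=6) cum 191
  y=12 (Zone VII, w=12) cum 203
  y=13 (Zone V, w=40) cum 243
  y=14 (Zone III, w=50) cum 293
⇒ y* = 5

(10, 5)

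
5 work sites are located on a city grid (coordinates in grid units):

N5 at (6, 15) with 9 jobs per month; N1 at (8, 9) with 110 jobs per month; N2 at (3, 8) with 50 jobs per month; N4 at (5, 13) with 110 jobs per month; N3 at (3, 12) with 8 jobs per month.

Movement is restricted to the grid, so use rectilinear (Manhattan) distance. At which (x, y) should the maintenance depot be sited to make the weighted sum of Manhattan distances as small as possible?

Manhattan distance separates: Σwᵢ(|x−xᵢ|+|y−yᵢ|) = Σwᵢ|x−xᵢ| + Σwᵢ|y−yᵢ|, so x and y are optimised independently as 1-D weighted medians.
Total weight W = 287; half = 143.5.
x-coordinate, sorted with cumulative weight:
  x=3 (N2, w=50) cum 50
  x=3 (N3, w=8) cum 58
  x=5 (N4, w=110) cum 168  ← median
  x=6 (N5, w=9) cum 177
  x=8 (N1, w=110) cum 287
⇒ x* = 5
y-coordinate, sorted with cumulative weight:
  y=8 (N2, w=50) cum 50
  y=9 (N1, w=110) cum 160  ← median
  y=12 (N3, w=8) cum 168
  y=13 (N4, w=110) cum 278
  y=15 (N5, w=9) cum 287
⇒ y* = 9

(5, 9)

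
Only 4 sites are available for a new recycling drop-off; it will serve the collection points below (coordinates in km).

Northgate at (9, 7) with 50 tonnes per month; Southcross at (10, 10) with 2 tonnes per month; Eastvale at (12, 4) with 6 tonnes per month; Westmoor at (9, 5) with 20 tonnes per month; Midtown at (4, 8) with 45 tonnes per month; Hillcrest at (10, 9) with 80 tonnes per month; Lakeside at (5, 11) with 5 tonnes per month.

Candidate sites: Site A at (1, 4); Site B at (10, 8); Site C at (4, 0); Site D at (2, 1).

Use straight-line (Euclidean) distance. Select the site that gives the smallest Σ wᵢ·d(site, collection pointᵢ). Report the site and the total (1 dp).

Site B, total 543.9 km

Total weighted distance at each candidate:
  Site A (1, 4): total = 1765.0
  Site B (10, 8): total = 543.9
  Site C (4, 0): total = 1929.1
  Site D (2, 1): total = 1993.9
Minimum is at Site B with total 543.9 km.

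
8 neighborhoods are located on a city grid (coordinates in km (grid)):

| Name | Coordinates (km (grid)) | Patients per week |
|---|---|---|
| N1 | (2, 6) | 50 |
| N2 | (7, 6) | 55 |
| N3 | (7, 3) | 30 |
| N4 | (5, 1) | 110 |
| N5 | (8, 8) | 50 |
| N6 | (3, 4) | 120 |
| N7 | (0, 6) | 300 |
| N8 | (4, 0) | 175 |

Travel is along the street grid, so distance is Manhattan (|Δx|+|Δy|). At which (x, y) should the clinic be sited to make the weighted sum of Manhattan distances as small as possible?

(3, 6)

Manhattan distance separates: Σwᵢ(|x−xᵢ|+|y−yᵢ|) = Σwᵢ|x−xᵢ| + Σwᵢ|y−yᵢ|, so x and y are optimised independently as 1-D weighted medians.
Total weight W = 890; half = 445.
x-coordinate, sorted with cumulative weight:
  x=0 (N7, w=300) cum 300
  x=2 (N1, w=50) cum 350
  x=3 (N6, w=120) cum 470  ← median
  x=4 (N8, w=175) cum 645
  x=5 (N4, w=110) cum 755
  x=7 (N2, w=55) cum 810
  x=7 (N3, w=30) cum 840
  x=8 (N5, w=50) cum 890
⇒ x* = 3
y-coordinate, sorted with cumulative weight:
  y=0 (N8, w=175) cum 175
  y=1 (N4, w=110) cum 285
  y=3 (N3, w=30) cum 315
  y=4 (N6, w=120) cum 435
  y=6 (N1, w=50) cum 485  ← median
  y=6 (N2, w=55) cum 540
  y=6 (N7, w=300) cum 840
  y=8 (N5, w=50) cum 890
⇒ y* = 6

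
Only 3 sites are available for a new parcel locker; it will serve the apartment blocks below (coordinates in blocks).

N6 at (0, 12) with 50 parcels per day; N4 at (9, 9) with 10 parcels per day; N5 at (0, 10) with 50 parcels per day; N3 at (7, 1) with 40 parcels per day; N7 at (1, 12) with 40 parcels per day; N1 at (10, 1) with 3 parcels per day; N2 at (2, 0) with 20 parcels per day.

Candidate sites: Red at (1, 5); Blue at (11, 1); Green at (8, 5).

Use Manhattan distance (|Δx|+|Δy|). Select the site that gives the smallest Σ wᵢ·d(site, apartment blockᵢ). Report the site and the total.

Red, total 1659 blocks

Total weighted distance at each candidate:
  Red (1, 5): total = 1659
  Blue (11, 1): total = 3403
  Green (8, 5): total = 2448
Minimum is at Red with total 1659 blocks.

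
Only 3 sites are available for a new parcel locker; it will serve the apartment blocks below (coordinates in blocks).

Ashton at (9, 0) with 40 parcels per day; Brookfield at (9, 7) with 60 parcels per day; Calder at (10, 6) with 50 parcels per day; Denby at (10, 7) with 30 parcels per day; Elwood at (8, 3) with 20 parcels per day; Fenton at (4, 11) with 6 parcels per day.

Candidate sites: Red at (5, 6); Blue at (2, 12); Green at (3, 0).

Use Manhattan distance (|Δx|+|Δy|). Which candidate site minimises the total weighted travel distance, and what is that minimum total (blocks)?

Total weighted distance at each candidate:
  Red (5, 6): total = 1286
  Blue (2, 12): total = 2888
  Green (3, 0): total = 2322
Minimum is at Red with total 1286 blocks.

Red, total 1286 blocks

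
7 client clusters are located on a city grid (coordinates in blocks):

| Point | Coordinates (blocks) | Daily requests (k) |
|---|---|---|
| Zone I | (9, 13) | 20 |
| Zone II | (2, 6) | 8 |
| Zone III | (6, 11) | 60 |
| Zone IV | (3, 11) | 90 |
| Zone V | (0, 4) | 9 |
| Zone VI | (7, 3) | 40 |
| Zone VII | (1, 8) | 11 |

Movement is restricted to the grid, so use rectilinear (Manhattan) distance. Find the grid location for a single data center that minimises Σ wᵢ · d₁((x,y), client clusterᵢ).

Manhattan distance separates: Σwᵢ(|x−xᵢ|+|y−yᵢ|) = Σwᵢ|x−xᵢ| + Σwᵢ|y−yᵢ|, so x and y are optimised independently as 1-D weighted medians.
Total weight W = 238; half = 119.
x-coordinate, sorted with cumulative weight:
  x=0 (Zone V, w=9) cum 9
  x=1 (Zone VII, w=11) cum 20
  x=2 (Zone II, w=8) cum 28
  x=3 (Zone IV, w=90) cum 118
  x=6 (Zone III, w=60) cum 178  ← median
  x=7 (Zone VI, w=40) cum 218
  x=9 (Zone I, w=20) cum 238
⇒ x* = 6
y-coordinate, sorted with cumulative weight:
  y=3 (Zone VI, w=40) cum 40
  y=4 (Zone V, w=9) cum 49
  y=6 (Zone II, w=8) cum 57
  y=8 (Zone VII, w=11) cum 68
  y=11 (Zone III, w=60) cum 128  ← median
  y=11 (Zone IV, w=90) cum 218
  y=13 (Zone I, w=20) cum 238
⇒ y* = 11

(6, 11)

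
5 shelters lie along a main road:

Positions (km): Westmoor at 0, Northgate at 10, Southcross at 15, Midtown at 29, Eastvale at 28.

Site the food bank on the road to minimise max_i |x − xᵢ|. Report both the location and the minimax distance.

location 14.5, max distance 14.5

The 1-center on a line is the midpoint of the two extreme points: leftmost at 0, rightmost at 29.
Optimal location = (0 + 29)/2 = 14.5; maximum distance = (29 − 0)/2 = 14.5.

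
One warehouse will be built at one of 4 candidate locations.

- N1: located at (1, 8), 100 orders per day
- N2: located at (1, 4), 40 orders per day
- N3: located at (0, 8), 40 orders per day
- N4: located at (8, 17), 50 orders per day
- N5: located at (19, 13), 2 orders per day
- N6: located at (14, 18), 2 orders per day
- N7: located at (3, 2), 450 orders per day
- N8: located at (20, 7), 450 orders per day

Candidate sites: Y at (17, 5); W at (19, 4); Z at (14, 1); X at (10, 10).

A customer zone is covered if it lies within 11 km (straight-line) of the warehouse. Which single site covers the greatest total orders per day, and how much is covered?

Coverage radius r = 11 km; a point is covered iff (Δx)²+(Δy)² ≤ 11² = 121.
  Y (17, 5): covers {N5, N8} → 452
  W (19, 4): covers {N5, N8} → 452
  Z (14, 1): covers {N8} → 450
  X (10, 10): covers {N1, N2, N3, N4, N5, N6, N7, N8} → 1134
Maximum coverage at X: 1134 orders per day.

X, covering 1134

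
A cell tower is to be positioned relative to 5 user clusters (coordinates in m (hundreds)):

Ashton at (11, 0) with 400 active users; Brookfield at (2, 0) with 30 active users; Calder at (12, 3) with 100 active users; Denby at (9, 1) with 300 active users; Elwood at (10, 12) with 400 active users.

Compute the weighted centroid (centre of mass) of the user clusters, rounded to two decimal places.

The minimiser of Σwᵢ‖p−pᵢ‖² is the weighted centroid p* = (Σwᵢpᵢ)/(Σwᵢ).
Σwᵢ = 1230.
Σwᵢxᵢ = 400·11 + 30·2 + 100·12 + 300·9 + 400·10 = 12360.
Σwᵢyᵢ = 400·0 + 30·0 + 100·3 + 300·1 + 400·12 = 5400.
x* = 12360/1230 = 10.05, y* = 5400/1230 = 4.39.

(10.05, 4.39)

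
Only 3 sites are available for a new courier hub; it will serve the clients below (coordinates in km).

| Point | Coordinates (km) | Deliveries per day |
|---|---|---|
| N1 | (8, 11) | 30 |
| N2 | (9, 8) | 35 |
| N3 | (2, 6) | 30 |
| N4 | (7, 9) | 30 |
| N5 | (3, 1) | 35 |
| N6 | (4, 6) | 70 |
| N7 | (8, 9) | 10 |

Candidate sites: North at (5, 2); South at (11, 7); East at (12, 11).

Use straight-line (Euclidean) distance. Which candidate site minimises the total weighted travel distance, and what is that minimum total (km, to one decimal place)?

North, total 1348.4 km

Total weighted distance at each candidate:
  North (5, 2): total = 1348.4
  South (11, 7): total = 1515.1
  East (12, 11): total = 1941.4
Minimum is at North with total 1348.4 km.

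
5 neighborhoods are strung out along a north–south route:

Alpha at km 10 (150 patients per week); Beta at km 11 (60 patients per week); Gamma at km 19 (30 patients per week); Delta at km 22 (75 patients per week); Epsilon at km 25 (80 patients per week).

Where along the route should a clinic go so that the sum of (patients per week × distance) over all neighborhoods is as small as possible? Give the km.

x = 11

For a sum of weighted absolute distances on a line, the optimum is the weighted median (not the mean). Total weight W = 395; half-weight = 197.5.
Sort by position and accumulate weight:
  km 10 (Alpha, w=150) → cum 150
  km 11 (Beta, w=60) → cum 210  ≥ 197.5 → median here
  km 19 (Gamma, w=30) → cum 240
  km 22 (Delta, w=75) → cum 315
  km 25 (Epsilon, w=80) → cum 395
Optimal location: km 11.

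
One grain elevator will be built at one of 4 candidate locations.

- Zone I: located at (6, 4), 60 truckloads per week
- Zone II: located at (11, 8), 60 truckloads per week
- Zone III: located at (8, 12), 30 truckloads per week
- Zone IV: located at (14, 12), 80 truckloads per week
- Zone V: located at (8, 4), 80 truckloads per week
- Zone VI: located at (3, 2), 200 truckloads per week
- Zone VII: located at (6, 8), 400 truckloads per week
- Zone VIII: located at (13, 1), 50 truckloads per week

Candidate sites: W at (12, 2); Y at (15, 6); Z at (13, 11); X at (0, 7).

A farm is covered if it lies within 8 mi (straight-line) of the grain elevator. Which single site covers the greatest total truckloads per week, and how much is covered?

Coverage radius r = 8 mi; a point is covered iff (Δx)²+(Δy)² ≤ 8² = 64.
  W (12, 2): covers {Zone I, Zone II, Zone V, Zone VIII} → 250
  Y (15, 6): covers {Zone II, Zone IV, Zone V, Zone VIII} → 270
  Z (13, 11): covers {Zone II, Zone III, Zone IV, Zone VII} → 570
  X (0, 7): covers {Zone I, Zone VI, Zone VII} → 660
Maximum coverage at X: 660 truckloads per week.

X, covering 660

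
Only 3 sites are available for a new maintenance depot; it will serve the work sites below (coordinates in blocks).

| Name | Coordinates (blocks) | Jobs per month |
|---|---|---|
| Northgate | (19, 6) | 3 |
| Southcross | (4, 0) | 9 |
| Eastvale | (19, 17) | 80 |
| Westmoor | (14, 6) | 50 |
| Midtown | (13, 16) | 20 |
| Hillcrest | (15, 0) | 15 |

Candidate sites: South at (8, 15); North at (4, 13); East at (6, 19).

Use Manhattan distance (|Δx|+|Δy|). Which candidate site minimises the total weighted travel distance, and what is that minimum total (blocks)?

Total weighted distance at each candidate:
  South (8, 15): total = 2471
  North (4, 13): total = 3153
  East (6, 19): total = 3137
Minimum is at South with total 2471 blocks.

South, total 2471 blocks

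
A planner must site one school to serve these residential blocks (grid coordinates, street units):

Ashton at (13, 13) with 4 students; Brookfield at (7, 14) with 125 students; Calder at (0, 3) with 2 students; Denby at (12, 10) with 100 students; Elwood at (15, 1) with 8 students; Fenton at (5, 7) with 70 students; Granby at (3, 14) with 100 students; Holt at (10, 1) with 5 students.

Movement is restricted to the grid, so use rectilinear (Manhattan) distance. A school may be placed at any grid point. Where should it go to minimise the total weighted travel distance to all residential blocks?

(7, 14)

Manhattan distance separates: Σwᵢ(|x−xᵢ|+|y−yᵢ|) = Σwᵢ|x−xᵢ| + Σwᵢ|y−yᵢ|, so x and y are optimised independently as 1-D weighted medians.
Total weight W = 414; half = 207.
x-coordinate, sorted with cumulative weight:
  x=0 (Calder, w=2) cum 2
  x=3 (Granby, w=100) cum 102
  x=5 (Fenton, w=70) cum 172
  x=7 (Brookfield, w=125) cum 297  ← median
  x=10 (Holt, w=5) cum 302
  x=12 (Denby, w=100) cum 402
  x=13 (Ashton, w=4) cum 406
  x=15 (Elwood, w=8) cum 414
⇒ x* = 7
y-coordinate, sorted with cumulative weight:
  y=1 (Elwood, w=8) cum 8
  y=1 (Holt, w=5) cum 13
  y=3 (Calder, w=2) cum 15
  y=7 (Fenton, w=70) cum 85
  y=10 (Denby, w=100) cum 185
  y=13 (Ashton, w=4) cum 189
  y=14 (Brookfield, w=125) cum 314  ← median
  y=14 (Granby, w=100) cum 414
⇒ y* = 14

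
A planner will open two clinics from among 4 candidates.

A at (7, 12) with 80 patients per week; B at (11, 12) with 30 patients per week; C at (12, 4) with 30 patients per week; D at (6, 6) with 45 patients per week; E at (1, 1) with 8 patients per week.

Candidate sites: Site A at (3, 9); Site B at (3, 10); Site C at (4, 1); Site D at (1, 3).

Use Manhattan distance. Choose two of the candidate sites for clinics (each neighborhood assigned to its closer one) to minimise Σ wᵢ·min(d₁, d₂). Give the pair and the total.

Evaluate every pair (each demand assigned to the nearer of the two):
  {Site B, Site C}: total = 1449
  {Site B, Site D}: total = 1471
  {Site A, Site C}: total = 1514
  {Site A, Site D}: total = 1536
  {Site A, Site B}: total = 1550
  {Site C, Site D}: total = 2321
Best pair: {Site B, Site C} with total 1449.

{Site B, Site C}, total 1449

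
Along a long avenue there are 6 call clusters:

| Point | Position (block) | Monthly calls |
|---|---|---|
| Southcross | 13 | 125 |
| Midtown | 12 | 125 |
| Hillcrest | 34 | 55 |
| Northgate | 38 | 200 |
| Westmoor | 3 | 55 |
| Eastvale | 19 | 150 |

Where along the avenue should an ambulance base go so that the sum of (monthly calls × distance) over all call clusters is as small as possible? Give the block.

x = 19

For a sum of weighted absolute distances on a line, the optimum is the weighted median (not the mean). Total weight W = 710; half-weight = 355.
Sort by position and accumulate weight:
  block 3 (Westmoor, w=55) → cum 55
  block 12 (Midtown, w=125) → cum 180
  block 13 (Southcross, w=125) → cum 305
  block 19 (Eastvale, w=150) → cum 455  ≥ 355 → median here
  block 34 (Hillcrest, w=55) → cum 510
  block 38 (Northgate, w=200) → cum 710
Optimal location: block 19.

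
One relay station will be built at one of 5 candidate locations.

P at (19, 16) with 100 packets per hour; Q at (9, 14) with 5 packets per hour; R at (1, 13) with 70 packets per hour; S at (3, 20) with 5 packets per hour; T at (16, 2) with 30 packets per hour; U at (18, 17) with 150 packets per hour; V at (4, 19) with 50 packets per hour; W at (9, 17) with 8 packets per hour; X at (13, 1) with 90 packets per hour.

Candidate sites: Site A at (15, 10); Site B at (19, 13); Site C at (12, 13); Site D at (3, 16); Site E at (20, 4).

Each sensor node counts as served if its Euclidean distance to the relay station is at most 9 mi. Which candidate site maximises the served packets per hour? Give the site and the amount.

Coverage radius r = 9 mi; a point is covered iff (Δx)²+(Δy)² ≤ 9² = 81.
  Site A (15, 10): covers {P, Q, T, U} → 285
  Site B (19, 13): covers {P, U} → 250
  Site C (12, 13): covers {P, Q, U, W} → 263
  Site D (3, 16): covers {Q, R, S, V, W} → 138
  Site E (20, 4): covers {T, X} → 120
Maximum coverage at Site A: 285 packets per hour.

Site A, covering 285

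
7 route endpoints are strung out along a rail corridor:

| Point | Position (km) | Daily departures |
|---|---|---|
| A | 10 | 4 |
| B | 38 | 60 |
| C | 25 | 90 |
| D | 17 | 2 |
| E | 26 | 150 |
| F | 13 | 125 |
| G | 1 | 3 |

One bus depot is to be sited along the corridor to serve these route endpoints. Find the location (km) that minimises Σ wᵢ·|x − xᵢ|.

For a sum of weighted absolute distances on a line, the optimum is the weighted median (not the mean). Total weight W = 434; half-weight = 217.
Sort by position and accumulate weight:
  km 1 (G, w=3) → cum 3
  km 10 (A, w=4) → cum 7
  km 13 (F, w=125) → cum 132
  km 17 (D, w=2) → cum 134
  km 25 (C, w=90) → cum 224  ≥ 217 → median here
  km 26 (E, w=150) → cum 374
  km 38 (B, w=60) → cum 434
Optimal location: km 25.

x = 25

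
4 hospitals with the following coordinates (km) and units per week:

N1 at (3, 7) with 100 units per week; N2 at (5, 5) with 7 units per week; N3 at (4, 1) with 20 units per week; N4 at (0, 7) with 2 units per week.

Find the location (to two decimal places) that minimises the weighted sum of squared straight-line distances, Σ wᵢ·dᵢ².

(3.22, 5.96)

The minimiser of Σwᵢ‖p−pᵢ‖² is the weighted centroid p* = (Σwᵢpᵢ)/(Σwᵢ).
Σwᵢ = 129.
Σwᵢxᵢ = 100·3 + 7·5 + 20·4 + 2·0 = 415.
Σwᵢyᵢ = 100·7 + 7·5 + 20·1 + 2·7 = 769.
x* = 415/129 = 3.22, y* = 769/129 = 5.96.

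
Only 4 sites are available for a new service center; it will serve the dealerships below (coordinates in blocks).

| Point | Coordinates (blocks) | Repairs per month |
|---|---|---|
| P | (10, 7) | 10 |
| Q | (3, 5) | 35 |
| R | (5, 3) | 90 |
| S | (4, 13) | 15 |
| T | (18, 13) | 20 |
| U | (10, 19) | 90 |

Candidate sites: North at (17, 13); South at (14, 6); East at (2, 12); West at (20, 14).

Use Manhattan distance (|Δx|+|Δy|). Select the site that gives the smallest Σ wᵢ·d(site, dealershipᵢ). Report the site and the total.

East, total 3225 blocks

Total weighted distance at each candidate:
  North (17, 13): total = 4265
  South (14, 6): total = 3555
  East (2, 12): total = 3225
  West (20, 14): total = 5085
Minimum is at East with total 3225 blocks.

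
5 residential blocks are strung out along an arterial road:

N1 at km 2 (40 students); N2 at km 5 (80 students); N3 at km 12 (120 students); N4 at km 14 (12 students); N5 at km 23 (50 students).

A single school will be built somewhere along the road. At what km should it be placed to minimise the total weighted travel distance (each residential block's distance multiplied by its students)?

For a sum of weighted absolute distances on a line, the optimum is the weighted median (not the mean). Total weight W = 302; half-weight = 151.
Sort by position and accumulate weight:
  km 2 (N1, w=40) → cum 40
  km 5 (N2, w=80) → cum 120
  km 12 (N3, w=120) → cum 240  ≥ 151 → median here
  km 14 (N4, w=12) → cum 252
  km 23 (N5, w=50) → cum 302
Optimal location: km 12.

x = 12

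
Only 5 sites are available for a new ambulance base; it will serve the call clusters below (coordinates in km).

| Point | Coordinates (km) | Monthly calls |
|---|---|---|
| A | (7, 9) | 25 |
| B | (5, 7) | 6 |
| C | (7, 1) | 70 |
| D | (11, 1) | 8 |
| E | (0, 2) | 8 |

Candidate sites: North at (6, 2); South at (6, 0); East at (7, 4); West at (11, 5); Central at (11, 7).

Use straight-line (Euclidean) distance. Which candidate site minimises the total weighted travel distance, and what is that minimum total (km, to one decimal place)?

Total weighted distance at each candidate:
  North (6, 2): total = 395.2
  South (6, 0): total = 459.2
  East (7, 4): total = 454.9
  West (11, 5): total = 698.6
  Central (11, 7): total = 797.2
Minimum is at North with total 395.2 km.

North, total 395.2 km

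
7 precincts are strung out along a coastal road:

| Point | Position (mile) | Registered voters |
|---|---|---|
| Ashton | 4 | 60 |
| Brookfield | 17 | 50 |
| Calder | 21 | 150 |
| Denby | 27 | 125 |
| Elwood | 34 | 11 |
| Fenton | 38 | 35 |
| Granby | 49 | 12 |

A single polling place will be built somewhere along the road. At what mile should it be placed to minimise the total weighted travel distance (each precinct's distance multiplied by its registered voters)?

x = 21

For a sum of weighted absolute distances on a line, the optimum is the weighted median (not the mean). Total weight W = 443; half-weight = 221.5.
Sort by position and accumulate weight:
  mile 4 (Ashton, w=60) → cum 60
  mile 17 (Brookfield, w=50) → cum 110
  mile 21 (Calder, w=150) → cum 260  ≥ 221.5 → median here
  mile 27 (Denby, w=125) → cum 385
  mile 34 (Elwood, w=11) → cum 396
  mile 38 (Fenton, w=35) → cum 431
  mile 49 (Granby, w=12) → cum 443
Optimal location: mile 21.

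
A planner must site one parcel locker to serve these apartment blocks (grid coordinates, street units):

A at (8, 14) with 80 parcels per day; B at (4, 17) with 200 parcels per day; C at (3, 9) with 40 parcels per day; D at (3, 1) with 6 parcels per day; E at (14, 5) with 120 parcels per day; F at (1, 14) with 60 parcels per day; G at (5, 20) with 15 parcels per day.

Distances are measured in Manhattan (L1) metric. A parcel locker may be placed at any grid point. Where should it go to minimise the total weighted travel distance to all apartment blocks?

(4, 14)

Manhattan distance separates: Σwᵢ(|x−xᵢ|+|y−yᵢ|) = Σwᵢ|x−xᵢ| + Σwᵢ|y−yᵢ|, so x and y are optimised independently as 1-D weighted medians.
Total weight W = 521; half = 260.5.
x-coordinate, sorted with cumulative weight:
  x=1 (F, w=60) cum 60
  x=3 (C, w=40) cum 100
  x=3 (D, w=6) cum 106
  x=4 (B, w=200) cum 306  ← median
  x=5 (G, w=15) cum 321
  x=8 (A, w=80) cum 401
  x=14 (E, w=120) cum 521
⇒ x* = 4
y-coordinate, sorted with cumulative weight:
  y=1 (D, w=6) cum 6
  y=5 (E, w=120) cum 126
  y=9 (C, w=40) cum 166
  y=14 (A, w=80) cum 246
  y=14 (F, w=60) cum 306  ← median
  y=17 (B, w=200) cum 506
  y=20 (G, w=15) cum 521
⇒ y* = 14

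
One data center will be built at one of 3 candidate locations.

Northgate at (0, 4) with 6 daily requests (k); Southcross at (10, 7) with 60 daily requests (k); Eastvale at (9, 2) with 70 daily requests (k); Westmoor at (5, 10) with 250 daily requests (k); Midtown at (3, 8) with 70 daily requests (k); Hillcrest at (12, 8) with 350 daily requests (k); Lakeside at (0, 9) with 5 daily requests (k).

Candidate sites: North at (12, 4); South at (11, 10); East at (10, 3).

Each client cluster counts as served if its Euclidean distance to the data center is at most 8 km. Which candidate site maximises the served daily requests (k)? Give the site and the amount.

Coverage radius r = 8 km; a point is covered iff (Δx)²+(Δy)² ≤ 8² = 64.
  North (12, 4): covers {Southcross, Eastvale, Hillcrest} → 480
  South (11, 10): covers {Southcross, Westmoor, Hillcrest} → 660
  East (10, 3): covers {Southcross, Eastvale, Hillcrest} → 480
Maximum coverage at South: 660 daily requests (k).

South, covering 660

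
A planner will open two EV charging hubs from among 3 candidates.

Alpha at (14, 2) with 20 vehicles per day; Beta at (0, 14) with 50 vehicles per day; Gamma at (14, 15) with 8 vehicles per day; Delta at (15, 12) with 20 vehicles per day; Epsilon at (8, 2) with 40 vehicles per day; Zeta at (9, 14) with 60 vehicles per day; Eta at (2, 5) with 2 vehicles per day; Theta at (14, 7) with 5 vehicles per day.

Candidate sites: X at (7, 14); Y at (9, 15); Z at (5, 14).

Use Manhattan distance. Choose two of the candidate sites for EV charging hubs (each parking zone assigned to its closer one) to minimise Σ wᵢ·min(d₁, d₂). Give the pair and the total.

{Y, Z}, total 1539

Evaluate every pair (each demand assigned to the nearer of the two):
  {Y, Z}: total = 1539
  {X, Y}: total = 1603
  {X, Z}: total = 1628
Best pair: {Y, Z} with total 1539.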